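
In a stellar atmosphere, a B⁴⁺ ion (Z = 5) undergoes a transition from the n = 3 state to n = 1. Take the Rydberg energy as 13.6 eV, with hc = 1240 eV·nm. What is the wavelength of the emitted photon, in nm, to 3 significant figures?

4.10 nm

For Z = 5 the level energies scale as Z², so the effective Rydberg energy is 13.6 × 25 = 340.0 eV.
ΔE = 340.0 × (1/1² − 1/3²) = 340.0 × 0.8889 = 302.2 eV.
λ = hc/ΔE = 1240 / 302.2 = 4.10 nm.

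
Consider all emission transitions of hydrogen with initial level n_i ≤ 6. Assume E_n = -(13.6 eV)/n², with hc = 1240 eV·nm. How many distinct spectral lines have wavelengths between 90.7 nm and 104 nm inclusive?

4

Enumerate all n_i → n_f pairs with 1 ≤ n_f < n_i ≤ 6 and compute λ = 1240 / [13.6·1·(1/n_f² − 1/n_i²)].
Lines falling in [90.7, 104] nm: 6→1 (93.78 nm), 5→1 (94.98 nm), 4→1 (97.25 nm), 3→1 (102.6 nm).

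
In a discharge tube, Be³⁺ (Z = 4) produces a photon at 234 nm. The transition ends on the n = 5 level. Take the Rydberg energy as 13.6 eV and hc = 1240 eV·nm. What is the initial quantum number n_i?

The photon energy is ΔE = hc/λ = 1240 / 234 = 5.299 eV.
With Z = 4, ΔE = 217.6 × (1/n_f² − 1/n_i²), so 1/n_f² − 1/n_i² = 0.02435.
With n_f = 5: 1/n_i² = 1/25 − 0.02435 = 0.01565, so n_i ≈ 7.99.

n_i = 8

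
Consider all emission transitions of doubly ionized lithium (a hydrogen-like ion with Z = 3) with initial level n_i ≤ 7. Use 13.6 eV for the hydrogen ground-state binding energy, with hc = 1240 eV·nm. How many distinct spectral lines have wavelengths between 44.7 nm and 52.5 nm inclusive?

Enumerate all n_i → n_f pairs with 1 ≤ n_f < n_i ≤ 7 and compute λ = 1240 / [13.6·9·(1/n_f² − 1/n_i²)].
Lines falling in [44.7, 52.5] nm: 6→2 (45.59 nm), 5→2 (48.24 nm).

2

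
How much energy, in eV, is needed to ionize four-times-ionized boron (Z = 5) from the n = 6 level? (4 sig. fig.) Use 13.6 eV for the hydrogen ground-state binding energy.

9.444 eV

E_n = −13.6 Z²/n² = −340.0/n² eV for Z = 5.
E_6 = −340.0/36 = −9.444 eV, so ionization (to E = 0) requires 9.444 eV.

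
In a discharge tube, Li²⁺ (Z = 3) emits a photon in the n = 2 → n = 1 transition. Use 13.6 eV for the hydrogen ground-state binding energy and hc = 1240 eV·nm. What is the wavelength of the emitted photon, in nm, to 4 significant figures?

For Z = 3 the level energies scale as Z², so the effective Rydberg energy is 13.6 × 9 = 122.4 eV.
ΔE = 122.4 × (1/1² − 1/2²) = 122.4 × 0.7500 = 91.80 eV.
λ = hc/ΔE = 1240 / 91.80 = 13.51 nm.

13.51 nm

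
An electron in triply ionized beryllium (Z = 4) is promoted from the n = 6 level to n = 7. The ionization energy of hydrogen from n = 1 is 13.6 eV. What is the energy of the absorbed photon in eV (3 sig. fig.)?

1.60 eV

The Bohr energies scale as Z², so for Z = 4: E_n = −217.6/n² eV.
E_7 = −217.6/49 = −4.441 eV and E_6 = −217.6/36 = −6.044 eV.
The photon energy is |E_7 − E_6| = 1.60 eV.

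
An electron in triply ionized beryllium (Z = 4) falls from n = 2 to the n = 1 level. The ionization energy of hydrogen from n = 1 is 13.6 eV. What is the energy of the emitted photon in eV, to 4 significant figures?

The Bohr energies scale as Z², so for Z = 4: E_n = −217.6/n² eV.
E_2 = −217.6/4 = −54.40 eV and E_1 = −217.6/1 = −217.6 eV.
The photon energy is |E_2 − E_1| = 163.2 eV.

163.2 eV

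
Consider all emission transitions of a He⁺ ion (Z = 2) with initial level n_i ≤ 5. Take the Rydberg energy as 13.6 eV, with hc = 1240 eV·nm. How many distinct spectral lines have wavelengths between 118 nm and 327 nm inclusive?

Enumerate all n_i → n_f pairs with 1 ≤ n_f < n_i ≤ 5 and compute λ = 1240 / [13.6·4·(1/n_f² − 1/n_i²)].
Lines falling in [118, 327] nm: 4→2 (121.6 nm), 3→2 (164.1 nm), 5→3 (320.5 nm).

3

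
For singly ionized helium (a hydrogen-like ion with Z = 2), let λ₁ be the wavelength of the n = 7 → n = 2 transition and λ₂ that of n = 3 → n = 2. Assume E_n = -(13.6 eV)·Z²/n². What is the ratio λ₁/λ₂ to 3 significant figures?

λ ∝ 1/ΔE ∝ 1/(1/n_f² − 1/n_i²), and the Z² and hc factors cancel in the ratio.
λ₁/λ₂ = (1/2² − 1/3²)/(1/2² − 1/7²) = 0.1389/0.2296 = 0.605.

0.605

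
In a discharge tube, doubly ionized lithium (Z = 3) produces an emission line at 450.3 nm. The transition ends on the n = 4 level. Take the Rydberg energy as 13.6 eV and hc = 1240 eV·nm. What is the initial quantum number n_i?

The photon energy is ΔE = hc/λ = 1240 / 450.3 = 2.754 eV.
With Z = 3, ΔE = 122.4 × (1/n_f² − 1/n_i²), so 1/n_f² − 1/n_i² = 0.02250.
With n_f = 4: 1/n_i² = 1/16 − 0.02250 = 0.04000, so n_i ≈ 5.00.

n_i = 5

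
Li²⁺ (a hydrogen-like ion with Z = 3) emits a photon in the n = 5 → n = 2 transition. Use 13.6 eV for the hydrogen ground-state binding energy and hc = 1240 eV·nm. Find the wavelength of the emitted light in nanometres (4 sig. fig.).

48.24 nm

For Z = 3 the level energies scale as Z², so the effective Rydberg energy is 13.6 × 9 = 122.4 eV.
ΔE = 122.4 × (1/2² − 1/5²) = 122.4 × 0.2100 = 25.70 eV.
λ = hc/ΔE = 1240 / 25.70 = 48.24 nm.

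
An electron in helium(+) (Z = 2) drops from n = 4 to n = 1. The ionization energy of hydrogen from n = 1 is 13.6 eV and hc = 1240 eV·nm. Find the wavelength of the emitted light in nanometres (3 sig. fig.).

24.3 nm

For Z = 2 the level energies scale as Z², so the effective Rydberg energy is 13.6 × 4 = 54.40 eV.
ΔE = 54.40 × (1/1² − 1/4²) = 54.40 × 0.9375 = 51.00 eV.
λ = hc/ΔE = 1240 / 51.00 = 24.3 nm.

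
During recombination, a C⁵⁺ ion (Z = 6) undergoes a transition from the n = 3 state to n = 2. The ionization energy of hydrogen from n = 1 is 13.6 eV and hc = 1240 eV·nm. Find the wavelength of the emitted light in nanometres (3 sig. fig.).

18.2 nm

For Z = 6 the level energies scale as Z², so the effective Rydberg energy is 13.6 × 36 = 489.6 eV.
ΔE = 489.6 × (1/2² − 1/3²) = 489.6 × 0.1389 = 68.00 eV.
λ = hc/ΔE = 1240 / 68.00 = 18.2 nm.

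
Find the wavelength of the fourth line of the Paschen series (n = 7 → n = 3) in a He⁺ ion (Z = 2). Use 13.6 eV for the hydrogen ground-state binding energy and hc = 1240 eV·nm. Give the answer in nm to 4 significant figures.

The Paschen series terminates on n_f = 3; the fourth line has n_i = 3+4 = 7.
ΔE = 54.40 × (1/3² − 1/7²) = 4.934 eV.
λ = 1240 / 4.934 = 251.3 nm.

251.3 nm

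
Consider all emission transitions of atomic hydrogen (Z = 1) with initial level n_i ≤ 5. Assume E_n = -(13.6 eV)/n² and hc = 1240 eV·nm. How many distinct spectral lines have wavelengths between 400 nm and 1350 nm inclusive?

Enumerate all n_i → n_f pairs with 1 ≤ n_f < n_i ≤ 5 and compute λ = 1240 / [13.6·1·(1/n_f² − 1/n_i²)].
Lines falling in [400, 1350] nm: 5→2 (434.2 nm), 4→2 (486.3 nm), 3→2 (656.5 nm), 5→3 (1282 nm).

4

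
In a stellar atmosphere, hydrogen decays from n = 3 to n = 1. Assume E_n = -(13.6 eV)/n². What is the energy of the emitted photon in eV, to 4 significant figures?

E_3 = −13.60/9 = −1.511 eV and E_1 = −13.60/1 = −13.60 eV.
The photon energy is |E_3 − E_1| = 12.09 eV.

12.09 eV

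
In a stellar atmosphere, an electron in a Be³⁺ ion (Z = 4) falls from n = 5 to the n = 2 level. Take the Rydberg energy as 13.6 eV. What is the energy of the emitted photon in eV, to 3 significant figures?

The Bohr energies scale as Z², so for Z = 4: E_n = −217.6/n² eV.
E_5 = −217.6/25 = −8.704 eV and E_2 = −217.6/4 = −54.40 eV.
The photon energy is |E_5 − E_2| = 45.7 eV.

45.7 eV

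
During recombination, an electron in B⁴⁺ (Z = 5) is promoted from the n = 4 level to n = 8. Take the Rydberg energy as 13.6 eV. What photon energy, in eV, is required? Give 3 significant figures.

15.9 eV

The Bohr energies scale as Z², so for Z = 5: E_n = −340.0/n² eV.
E_8 = −340.0/64 = −5.313 eV and E_4 = −340.0/16 = −21.25 eV.
The photon energy is |E_8 − E_4| = 15.9 eV.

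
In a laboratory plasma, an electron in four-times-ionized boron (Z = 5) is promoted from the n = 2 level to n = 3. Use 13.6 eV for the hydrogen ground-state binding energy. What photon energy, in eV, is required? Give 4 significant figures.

47.22 eV

The Bohr energies scale as Z², so for Z = 5: E_n = −340.0/n² eV.
E_3 = −340.0/9 = −37.78 eV and E_2 = −340.0/4 = −85.00 eV.
The photon energy is |E_3 − E_2| = 47.22 eV.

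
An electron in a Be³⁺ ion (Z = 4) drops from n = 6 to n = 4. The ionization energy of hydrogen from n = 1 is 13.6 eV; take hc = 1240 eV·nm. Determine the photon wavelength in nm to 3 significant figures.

164 nm

For Z = 4 the level energies scale as Z², so the effective Rydberg energy is 13.6 × 16 = 217.6 eV.
ΔE = 217.6 × (1/4² − 1/6²) = 217.6 × 0.03472 = 7.556 eV.
λ = hc/ΔE = 1240 / 7.556 = 164 nm.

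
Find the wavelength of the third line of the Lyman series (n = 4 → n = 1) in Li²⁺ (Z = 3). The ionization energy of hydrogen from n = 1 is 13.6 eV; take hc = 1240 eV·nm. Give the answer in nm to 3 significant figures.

The Lyman series terminates on n_f = 1; the third line has n_i = 1+3 = 4.
ΔE = 122.4 × (1/1² − 1/4²) = 114.8 eV.
λ = 1240 / 114.8 = 10.8 nm.

10.8 nm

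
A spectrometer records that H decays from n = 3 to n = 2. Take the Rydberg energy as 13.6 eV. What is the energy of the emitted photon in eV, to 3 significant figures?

E_3 = −13.60/9 = −1.511 eV and E_2 = −13.60/4 = −3.400 eV.
The photon energy is |E_3 − E_2| = 1.89 eV.

1.89 eV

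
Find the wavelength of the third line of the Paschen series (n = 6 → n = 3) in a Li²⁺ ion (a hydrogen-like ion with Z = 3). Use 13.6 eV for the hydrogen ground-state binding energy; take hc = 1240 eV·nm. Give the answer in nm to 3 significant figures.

122 nm

The Paschen series terminates on n_f = 3; the third line has n_i = 3+3 = 6.
ΔE = 122.4 × (1/3² − 1/6²) = 10.20 eV.
λ = 1240 / 10.20 = 122 nm.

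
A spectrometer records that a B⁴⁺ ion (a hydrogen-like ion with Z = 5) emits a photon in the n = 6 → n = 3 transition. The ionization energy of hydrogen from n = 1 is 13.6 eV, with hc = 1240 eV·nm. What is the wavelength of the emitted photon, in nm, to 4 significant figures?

43.76 nm

For Z = 5 the level energies scale as Z², so the effective Rydberg energy is 13.6 × 25 = 340.0 eV.
ΔE = 340.0 × (1/3² − 1/6²) = 340.0 × 0.08333 = 28.33 eV.
λ = hc/ΔE = 1240 / 28.33 = 43.76 nm.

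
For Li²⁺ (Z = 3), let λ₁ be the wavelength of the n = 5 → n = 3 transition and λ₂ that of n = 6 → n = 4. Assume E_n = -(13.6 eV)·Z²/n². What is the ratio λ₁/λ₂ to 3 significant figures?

λ ∝ 1/ΔE ∝ 1/(1/n_f² − 1/n_i²), and the Z² and hc factors cancel in the ratio.
λ₁/λ₂ = (1/4² − 1/6²)/(1/3² − 1/5²) = 0.03472/0.07111 = 0.488.

0.488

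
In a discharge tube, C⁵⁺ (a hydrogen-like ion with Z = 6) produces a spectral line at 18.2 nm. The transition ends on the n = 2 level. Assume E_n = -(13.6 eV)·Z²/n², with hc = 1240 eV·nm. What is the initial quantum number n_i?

n_i = 3

The photon energy is ΔE = hc/λ = 1240 / 18.2 = 68.13 eV.
With Z = 6, ΔE = 489.6 × (1/n_f² − 1/n_i²), so 1/n_f² − 1/n_i² = 0.1392.
With n_f = 2: 1/n_i² = 1/4 − 0.1392 = 0.1108, so n_i ≈ 3.00.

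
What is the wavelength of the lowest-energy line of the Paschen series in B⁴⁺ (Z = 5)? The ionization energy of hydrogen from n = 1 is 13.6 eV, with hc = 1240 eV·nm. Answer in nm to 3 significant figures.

75.0 nm

The Paschen series terminates on n_f = 3; the first line has n_i = 3+1 = 4.
ΔE = 340.0 × (1/3² − 1/4²) = 16.53 eV.
λ = 1240 / 16.53 = 75.0 nm.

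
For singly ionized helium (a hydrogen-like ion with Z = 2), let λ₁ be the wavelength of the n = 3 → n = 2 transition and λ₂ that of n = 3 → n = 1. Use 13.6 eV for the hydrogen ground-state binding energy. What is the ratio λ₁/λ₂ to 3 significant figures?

6.40

λ ∝ 1/ΔE ∝ 1/(1/n_f² − 1/n_i²), and the Z² and hc factors cancel in the ratio.
λ₁/λ₂ = (1/1² − 1/3²)/(1/2² − 1/3²) = 0.8889/0.1389 = 6.40.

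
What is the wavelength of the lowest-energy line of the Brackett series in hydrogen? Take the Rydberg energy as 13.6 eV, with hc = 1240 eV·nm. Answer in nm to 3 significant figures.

4050 nm

The Brackett series terminates on n_f = 4; the first line has n_i = 4+1 = 5.
ΔE = 13.60 × (1/4² − 1/5²) = 0.3060 eV.
λ = 1240 / 0.3060 = 4050 nm.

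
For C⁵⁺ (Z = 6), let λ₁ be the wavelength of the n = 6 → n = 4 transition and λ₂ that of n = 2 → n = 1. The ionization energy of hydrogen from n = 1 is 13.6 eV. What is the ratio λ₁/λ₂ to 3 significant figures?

21.6

λ ∝ 1/ΔE ∝ 1/(1/n_f² − 1/n_i²), and the Z² and hc factors cancel in the ratio.
λ₁/λ₂ = (1/1² − 1/2²)/(1/4² − 1/6²) = 0.7500/0.03472 = 21.6.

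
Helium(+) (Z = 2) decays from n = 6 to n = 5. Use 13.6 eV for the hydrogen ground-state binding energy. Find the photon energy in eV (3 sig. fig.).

0.665 eV

The Bohr energies scale as Z², so for Z = 2: E_n = −54.40/n² eV.
E_6 = −54.40/36 = −1.511 eV and E_5 = −54.40/25 = −2.176 eV.
The photon energy is |E_6 − E_5| = 0.665 eV.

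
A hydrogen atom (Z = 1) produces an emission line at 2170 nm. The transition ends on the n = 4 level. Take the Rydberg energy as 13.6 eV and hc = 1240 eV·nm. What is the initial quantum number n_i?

n_i = 7

The photon energy is ΔE = hc/λ = 1240 / 2170 = 0.5714 eV.
With Z = 1, ΔE = 13.60 × (1/n_f² − 1/n_i²), so 1/n_f² − 1/n_i² = 0.04202.
With n_f = 4: 1/n_i² = 1/16 − 0.04202 = 0.02048, so n_i ≈ 6.99.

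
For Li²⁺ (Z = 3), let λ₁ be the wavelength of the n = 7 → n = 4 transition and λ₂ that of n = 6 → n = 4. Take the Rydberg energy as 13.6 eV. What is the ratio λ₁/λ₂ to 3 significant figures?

λ ∝ 1/ΔE ∝ 1/(1/n_f² − 1/n_i²), and the Z² and hc factors cancel in the ratio.
λ₁/λ₂ = (1/4² − 1/6²)/(1/4² − 1/7²) = 0.03472/0.04209 = 0.825.

0.825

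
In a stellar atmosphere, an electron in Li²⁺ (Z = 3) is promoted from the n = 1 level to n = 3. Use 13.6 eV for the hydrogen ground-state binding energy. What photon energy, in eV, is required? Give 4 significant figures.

The Bohr energies scale as Z², so for Z = 3: E_n = −122.4/n² eV.
E_3 = −122.4/9 = −13.60 eV and E_1 = −122.4/1 = −122.4 eV.
The photon energy is |E_3 − E_1| = 108.8 eV.

108.8 eV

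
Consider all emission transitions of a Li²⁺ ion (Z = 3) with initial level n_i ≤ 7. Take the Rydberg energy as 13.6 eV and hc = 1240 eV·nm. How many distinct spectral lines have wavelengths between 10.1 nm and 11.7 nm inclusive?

5

Enumerate all n_i → n_f pairs with 1 ≤ n_f < n_i ≤ 7 and compute λ = 1240 / [13.6·9·(1/n_f² − 1/n_i²)].
Lines falling in [10.1, 11.7] nm: 7→1 (10.34 nm), 6→1 (10.42 nm), 5→1 (10.55 nm), 4→1 (10.81 nm), 3→1 (11.40 nm).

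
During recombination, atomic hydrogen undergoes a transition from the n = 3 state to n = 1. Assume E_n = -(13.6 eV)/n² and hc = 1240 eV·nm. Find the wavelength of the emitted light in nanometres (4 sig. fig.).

ΔE = 13.60 × (1/1² − 1/3²) = 13.60 × 0.8889 = 12.09 eV.
λ = hc/ΔE = 1240 / 12.09 = 102.6 nm.
This line belongs to the Lyman series.

102.6 nm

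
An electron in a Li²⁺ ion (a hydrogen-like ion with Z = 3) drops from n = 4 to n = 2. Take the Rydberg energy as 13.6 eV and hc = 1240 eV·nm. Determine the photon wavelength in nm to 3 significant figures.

54.0 nm

For Z = 3 the level energies scale as Z², so the effective Rydberg energy is 13.6 × 9 = 122.4 eV.
ΔE = 122.4 × (1/2² − 1/4²) = 122.4 × 0.1875 = 22.95 eV.
λ = hc/ΔE = 1240 / 22.95 = 54.0 nm.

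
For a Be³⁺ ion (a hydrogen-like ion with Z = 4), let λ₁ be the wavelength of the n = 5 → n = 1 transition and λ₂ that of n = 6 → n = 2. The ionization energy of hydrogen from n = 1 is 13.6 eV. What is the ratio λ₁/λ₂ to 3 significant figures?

λ ∝ 1/ΔE ∝ 1/(1/n_f² − 1/n_i²), and the Z² and hc factors cancel in the ratio.
λ₁/λ₂ = (1/2² − 1/6²)/(1/1² − 1/5²) = 0.2222/0.9600 = 0.231.

0.231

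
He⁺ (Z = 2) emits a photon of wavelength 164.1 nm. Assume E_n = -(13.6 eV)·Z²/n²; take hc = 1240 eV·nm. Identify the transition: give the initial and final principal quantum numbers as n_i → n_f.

The photon energy is ΔE = hc/λ = 1240 / 164.1 = 7.556 eV.
With Z = 2, ΔE = 54.40 × (1/n_f² − 1/n_i²), so 1/n_f² − 1/n_i² = 0.1389.
Trying n_f = 2 gives 1/n_i² = 0.1111, i.e. n_i ≈ 3; this pair matches.

n_i = 3, n_f = 2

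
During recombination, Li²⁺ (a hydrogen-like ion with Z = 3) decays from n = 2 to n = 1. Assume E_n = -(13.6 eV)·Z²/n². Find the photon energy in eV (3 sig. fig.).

The Bohr energies scale as Z², so for Z = 3: E_n = −122.4/n² eV.
E_2 = −122.4/4 = −30.60 eV and E_1 = −122.4/1 = −122.4 eV.
The photon energy is |E_2 − E_1| = 91.8 eV.

91.8 eV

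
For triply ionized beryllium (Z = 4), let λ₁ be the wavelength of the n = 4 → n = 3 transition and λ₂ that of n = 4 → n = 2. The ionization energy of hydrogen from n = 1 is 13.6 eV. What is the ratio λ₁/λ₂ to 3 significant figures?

λ ∝ 1/ΔE ∝ 1/(1/n_f² − 1/n_i²), and the Z² and hc factors cancel in the ratio.
λ₁/λ₂ = (1/2² − 1/4²)/(1/3² − 1/4²) = 0.1875/0.04861 = 3.86.

3.86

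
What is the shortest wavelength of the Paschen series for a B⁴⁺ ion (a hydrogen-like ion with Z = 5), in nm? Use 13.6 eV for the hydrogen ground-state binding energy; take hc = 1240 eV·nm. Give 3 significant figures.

The Paschen series has lower level n_f = 3; the series limit corresponds to n_i → ∞.
ΔE_max = 13.6 × 25 / 3² = 37.78 eV.
λ_min = 1240 / 37.78 = 32.8 nm.

32.8 nm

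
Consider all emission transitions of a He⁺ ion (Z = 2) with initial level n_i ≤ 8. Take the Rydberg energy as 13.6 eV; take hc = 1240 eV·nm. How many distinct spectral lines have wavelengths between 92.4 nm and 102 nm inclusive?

2

Enumerate all n_i → n_f pairs with 1 ≤ n_f < n_i ≤ 8 and compute λ = 1240 / [13.6·4·(1/n_f² − 1/n_i²)].
Lines falling in [92.4, 102] nm: 8→2 (97.25 nm), 7→2 (99.28 nm).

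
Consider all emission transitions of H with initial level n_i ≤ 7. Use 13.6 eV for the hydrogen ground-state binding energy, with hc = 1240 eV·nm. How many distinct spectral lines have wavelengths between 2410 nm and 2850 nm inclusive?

Enumerate all n_i → n_f pairs with 1 ≤ n_f < n_i ≤ 7 and compute λ = 1240 / [13.6·1·(1/n_f² − 1/n_i²)].
Lines falling in [2410, 2850] nm: 6→4 (2626 nm).

1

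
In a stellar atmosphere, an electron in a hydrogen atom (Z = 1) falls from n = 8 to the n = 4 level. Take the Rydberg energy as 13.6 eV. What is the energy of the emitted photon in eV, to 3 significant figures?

E_8 = −13.60/64 = −0.2125 eV and E_4 = −13.60/16 = −0.8500 eV.
The photon energy is |E_8 − E_4| = 0.638 eV.

0.638 eV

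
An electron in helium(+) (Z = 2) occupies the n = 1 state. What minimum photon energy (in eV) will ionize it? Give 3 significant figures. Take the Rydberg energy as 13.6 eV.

54.4 eV

E_n = −13.6 Z²/n² = −54.40/n² eV for Z = 2.
E_1 = −54.40/1 = −54.4 eV, so ionization (to E = 0) requires 54.4 eV.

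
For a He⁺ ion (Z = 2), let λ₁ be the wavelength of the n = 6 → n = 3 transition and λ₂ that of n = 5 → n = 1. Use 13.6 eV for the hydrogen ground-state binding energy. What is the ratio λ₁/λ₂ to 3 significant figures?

11.5

λ ∝ 1/ΔE ∝ 1/(1/n_f² − 1/n_i²), and the Z² and hc factors cancel in the ratio.
λ₁/λ₂ = (1/1² − 1/5²)/(1/3² − 1/6²) = 0.9600/0.08333 = 11.5.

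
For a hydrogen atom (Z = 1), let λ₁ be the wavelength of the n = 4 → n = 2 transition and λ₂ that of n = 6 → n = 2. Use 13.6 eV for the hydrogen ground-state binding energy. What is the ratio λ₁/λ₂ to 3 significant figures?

1.19

λ ∝ 1/ΔE ∝ 1/(1/n_f² − 1/n_i²), and the Z² and hc factors cancel in the ratio.
λ₁/λ₂ = (1/2² − 1/6²)/(1/2² − 1/4²) = 0.2222/0.1875 = 1.19.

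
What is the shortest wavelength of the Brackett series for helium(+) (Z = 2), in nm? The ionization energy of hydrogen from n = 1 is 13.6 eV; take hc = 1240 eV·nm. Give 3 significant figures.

365 nm

The Brackett series has lower level n_f = 4; the series limit corresponds to n_i → ∞.
ΔE_max = 13.6 × 4 / 4² = 3.400 eV.
λ_min = 1240 / 3.400 = 365 nm.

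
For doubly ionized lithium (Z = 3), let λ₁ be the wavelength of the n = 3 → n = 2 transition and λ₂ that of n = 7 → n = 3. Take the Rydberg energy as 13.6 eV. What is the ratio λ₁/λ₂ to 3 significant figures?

0.653

λ ∝ 1/ΔE ∝ 1/(1/n_f² − 1/n_i²), and the Z² and hc factors cancel in the ratio.
λ₁/λ₂ = (1/3² − 1/7²)/(1/2² − 1/3²) = 0.09070/0.1389 = 0.653.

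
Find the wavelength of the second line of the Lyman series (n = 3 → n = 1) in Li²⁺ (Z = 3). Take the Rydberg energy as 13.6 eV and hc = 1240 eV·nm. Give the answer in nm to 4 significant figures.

The Lyman series terminates on n_f = 1; the second line has n_i = 1+2 = 3.
ΔE = 122.4 × (1/1² − 1/3²) = 108.8 eV.
λ = 1240 / 108.8 = 11.40 nm.

11.40 nm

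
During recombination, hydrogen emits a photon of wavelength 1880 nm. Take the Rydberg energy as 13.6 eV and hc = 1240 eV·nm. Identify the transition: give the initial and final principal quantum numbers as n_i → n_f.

n_i = 4, n_f = 3

The photon energy is ΔE = hc/λ = 1240 / 1880 = 0.6596 eV.
With Z = 1, ΔE = 13.60 × (1/n_f² − 1/n_i²), so 1/n_f² − 1/n_i² = 0.04850.
Trying n_f = 3 gives 1/n_i² = 0.06261, i.e. n_i ≈ 4; this pair matches.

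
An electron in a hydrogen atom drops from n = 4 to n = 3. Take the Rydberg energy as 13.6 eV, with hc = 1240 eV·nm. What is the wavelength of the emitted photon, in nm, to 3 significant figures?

1880 nm

ΔE = 13.60 × (1/3² − 1/4²) = 13.60 × 0.04861 = 0.6611 eV.
λ = hc/ΔE = 1240 / 0.6611 = 1880 nm.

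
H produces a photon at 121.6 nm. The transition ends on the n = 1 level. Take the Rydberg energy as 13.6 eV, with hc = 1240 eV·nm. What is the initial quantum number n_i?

n_i = 2

The photon energy is ΔE = hc/λ = 1240 / 121.6 = 10.20 eV.
With Z = 1, ΔE = 13.60 × (1/n_f² − 1/n_i²), so 1/n_f² − 1/n_i² = 0.7498.
With n_f = 1: 1/n_i² = 1/1 − 0.7498 = 0.2502, so n_i ≈ 2.00.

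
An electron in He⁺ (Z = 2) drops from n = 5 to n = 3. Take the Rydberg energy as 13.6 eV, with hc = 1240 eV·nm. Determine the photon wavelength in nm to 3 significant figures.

For Z = 2 the level energies scale as Z², so the effective Rydberg energy is 13.6 × 4 = 54.40 eV.
ΔE = 54.40 × (1/3² − 1/5²) = 54.40 × 0.07111 = 3.868 eV.
λ = hc/ΔE = 1240 / 3.868 = 321 nm.

321 nm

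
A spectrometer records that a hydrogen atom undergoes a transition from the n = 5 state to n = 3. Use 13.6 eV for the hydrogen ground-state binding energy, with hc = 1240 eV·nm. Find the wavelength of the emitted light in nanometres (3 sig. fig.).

1280 nm

ΔE = 13.60 × (1/3² − 1/5²) = 13.60 × 0.07111 = 0.9671 eV.
λ = hc/ΔE = 1240 / 0.9671 = 1280 nm.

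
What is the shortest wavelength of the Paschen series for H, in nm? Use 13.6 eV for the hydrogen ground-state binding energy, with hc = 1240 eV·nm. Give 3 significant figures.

821 nm

The Paschen series has lower level n_f = 3; the series limit corresponds to n_i → ∞.
ΔE_max = 13.6 × 1 / 3² = 1.511 eV.
λ_min = 1240 / 1.511 = 821 nm.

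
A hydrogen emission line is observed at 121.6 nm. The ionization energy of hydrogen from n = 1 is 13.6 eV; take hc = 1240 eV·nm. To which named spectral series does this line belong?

ΔE = 1240/121.6 = 10.20 eV.
This matches 13.6 × (1/1² − 1/2²), so n_f = 1: the Lyman series.

Lyman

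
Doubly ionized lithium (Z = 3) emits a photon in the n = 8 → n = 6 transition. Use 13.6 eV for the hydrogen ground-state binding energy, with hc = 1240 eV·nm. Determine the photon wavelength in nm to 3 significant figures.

For Z = 3 the level energies scale as Z², so the effective Rydberg energy is 13.6 × 9 = 122.4 eV.
ΔE = 122.4 × (1/6² − 1/8²) = 122.4 × 0.01215 = 1.488 eV.
λ = hc/ΔE = 1240 / 1.488 = 834 nm.

834 nm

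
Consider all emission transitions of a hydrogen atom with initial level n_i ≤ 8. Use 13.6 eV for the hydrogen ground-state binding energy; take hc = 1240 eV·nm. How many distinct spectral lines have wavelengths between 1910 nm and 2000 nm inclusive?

1

Enumerate all n_i → n_f pairs with 1 ≤ n_f < n_i ≤ 8 and compute λ = 1240 / [13.6·1·(1/n_f² − 1/n_i²)].
Lines falling in [1910, 2000] nm: 8→4 (1945 nm).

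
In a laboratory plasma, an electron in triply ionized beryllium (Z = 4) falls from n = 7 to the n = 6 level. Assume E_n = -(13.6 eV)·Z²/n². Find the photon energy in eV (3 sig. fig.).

The Bohr energies scale as Z², so for Z = 4: E_n = −217.6/n² eV.
E_7 = −217.6/49 = −4.441 eV and E_6 = −217.6/36 = −6.044 eV.
The photon energy is |E_7 − E_6| = 1.60 eV.

1.60 eV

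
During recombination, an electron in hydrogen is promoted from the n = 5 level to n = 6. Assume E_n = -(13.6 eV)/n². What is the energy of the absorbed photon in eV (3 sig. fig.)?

E_6 = −13.60/36 = −0.3778 eV and E_5 = −13.60/25 = −0.5440 eV.
The photon energy is |E_6 − E_5| = 0.166 eV.

0.166 eV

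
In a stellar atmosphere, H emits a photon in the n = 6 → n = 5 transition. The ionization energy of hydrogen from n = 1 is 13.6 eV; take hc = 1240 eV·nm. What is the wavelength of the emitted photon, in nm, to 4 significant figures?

7460 nm

ΔE = 13.60 × (1/5² − 1/6²) = 13.60 × 0.01222 = 0.1662 eV.
λ = hc/ΔE = 1240 / 0.1662 = 7460 nm.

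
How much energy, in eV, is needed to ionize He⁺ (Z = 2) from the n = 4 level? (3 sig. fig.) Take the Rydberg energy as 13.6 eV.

3.40 eV

E_n = −13.6 Z²/n² = −54.40/n² eV for Z = 2.
E_4 = −54.40/16 = −3.40 eV, so ionization (to E = 0) requires 3.40 eV.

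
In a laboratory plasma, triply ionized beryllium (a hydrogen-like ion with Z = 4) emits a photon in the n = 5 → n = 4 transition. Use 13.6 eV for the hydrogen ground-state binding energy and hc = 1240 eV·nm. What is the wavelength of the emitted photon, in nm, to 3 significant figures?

For Z = 4 the level energies scale as Z², so the effective Rydberg energy is 13.6 × 16 = 217.6 eV.
ΔE = 217.6 × (1/4² − 1/5²) = 217.6 × 0.02250 = 4.896 eV.
λ = hc/ΔE = 1240 / 4.896 = 253 nm.

253 nm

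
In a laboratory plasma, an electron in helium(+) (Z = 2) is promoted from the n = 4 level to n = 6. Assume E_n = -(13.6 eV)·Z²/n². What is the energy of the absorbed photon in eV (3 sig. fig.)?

1.89 eV

The Bohr energies scale as Z², so for Z = 2: E_n = −54.40/n² eV.
E_6 = −54.40/36 = −1.511 eV and E_4 = −54.40/16 = −3.400 eV.
The photon energy is |E_6 − E_4| = 1.89 eV.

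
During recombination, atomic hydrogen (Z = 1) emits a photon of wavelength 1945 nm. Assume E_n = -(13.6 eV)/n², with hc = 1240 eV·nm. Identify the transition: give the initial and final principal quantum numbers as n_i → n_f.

The photon energy is ΔE = hc/λ = 1240 / 1945 = 0.6375 eV.
With Z = 1, ΔE = 13.60 × (1/n_f² − 1/n_i²), so 1/n_f² − 1/n_i² = 0.04688.
Trying n_f = 4 gives 1/n_i² = 0.01562, i.e. n_i ≈ 8; this pair matches.

n_i = 8, n_f = 4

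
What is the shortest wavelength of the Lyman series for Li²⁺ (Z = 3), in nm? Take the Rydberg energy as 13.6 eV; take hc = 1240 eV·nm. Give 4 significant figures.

10.13 nm

The Lyman series has lower level n_f = 1; the series limit corresponds to n_i → ∞.
ΔE_max = 13.6 × 9 / 1² = 122.4 eV.
λ_min = 1240 / 122.4 = 10.13 nm.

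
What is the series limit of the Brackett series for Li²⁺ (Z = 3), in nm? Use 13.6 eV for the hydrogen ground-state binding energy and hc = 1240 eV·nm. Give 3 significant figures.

The Brackett series has lower level n_f = 4; the series limit corresponds to n_i → ∞.
ΔE_max = 13.6 × 9 / 4² = 7.650 eV.
λ_min = 1240 / 7.650 = 162 nm.

162 nm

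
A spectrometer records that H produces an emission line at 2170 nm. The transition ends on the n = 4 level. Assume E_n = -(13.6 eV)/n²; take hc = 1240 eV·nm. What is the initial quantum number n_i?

The photon energy is ΔE = hc/λ = 1240 / 2170 = 0.5714 eV.
With Z = 1, ΔE = 13.60 × (1/n_f² − 1/n_i²), so 1/n_f² − 1/n_i² = 0.04202.
With n_f = 4: 1/n_i² = 1/16 − 0.04202 = 0.02048, so n_i ≈ 6.99.

n_i = 7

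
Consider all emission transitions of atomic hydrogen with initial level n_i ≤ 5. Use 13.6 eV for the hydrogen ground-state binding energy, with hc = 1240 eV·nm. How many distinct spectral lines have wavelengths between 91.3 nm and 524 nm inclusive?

Enumerate all n_i → n_f pairs with 1 ≤ n_f < n_i ≤ 5 and compute λ = 1240 / [13.6·1·(1/n_f² − 1/n_i²)].
Lines falling in [91.3, 524] nm: 5→1 (94.98 nm), 4→1 (97.25 nm), 3→1 (102.6 nm), 2→1 (121.6 nm), 5→2 (434.2 nm), 4→2 (486.3 nm).

6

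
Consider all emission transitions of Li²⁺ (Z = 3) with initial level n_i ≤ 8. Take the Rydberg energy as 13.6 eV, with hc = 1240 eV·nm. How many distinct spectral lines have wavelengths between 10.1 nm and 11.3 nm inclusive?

5

Enumerate all n_i → n_f pairs with 1 ≤ n_f < n_i ≤ 8 and compute λ = 1240 / [13.6·9·(1/n_f² − 1/n_i²)].
Lines falling in [10.1, 11.3] nm: 8→1 (10.29 nm), 7→1 (10.34 nm), 6→1 (10.42 nm), 5→1 (10.55 nm), 4→1 (10.81 nm).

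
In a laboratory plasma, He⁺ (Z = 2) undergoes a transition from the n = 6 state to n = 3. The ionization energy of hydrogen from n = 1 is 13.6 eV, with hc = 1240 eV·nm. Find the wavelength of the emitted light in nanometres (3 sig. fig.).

For Z = 2 the level energies scale as Z², so the effective Rydberg energy is 13.6 × 4 = 54.40 eV.
ΔE = 54.40 × (1/3² − 1/6²) = 54.40 × 0.08333 = 4.533 eV.
λ = hc/ΔE = 1240 / 4.533 = 274 nm.

274 nm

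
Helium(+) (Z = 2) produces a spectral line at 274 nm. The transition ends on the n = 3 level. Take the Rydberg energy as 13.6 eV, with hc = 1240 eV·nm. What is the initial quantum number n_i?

n_i = 6

The photon energy is ΔE = hc/λ = 1240 / 274 = 4.526 eV.
With Z = 2, ΔE = 54.40 × (1/n_f² − 1/n_i²), so 1/n_f² − 1/n_i² = 0.08319.
With n_f = 3: 1/n_i² = 1/9 − 0.08319 = 0.02792, so n_i ≈ 5.98.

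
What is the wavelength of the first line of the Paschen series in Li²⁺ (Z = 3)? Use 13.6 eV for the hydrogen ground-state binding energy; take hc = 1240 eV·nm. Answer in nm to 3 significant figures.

The Paschen series terminates on n_f = 3; the first line has n_i = 3+1 = 4.
ΔE = 122.4 × (1/3² − 1/4²) = 5.950 eV.
λ = 1240 / 5.950 = 208 nm.

208 nm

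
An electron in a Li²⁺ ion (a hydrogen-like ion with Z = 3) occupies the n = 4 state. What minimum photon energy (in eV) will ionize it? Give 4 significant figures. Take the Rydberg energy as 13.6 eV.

E_n = −13.6 Z²/n² = −122.4/n² eV for Z = 3.
E_4 = −122.4/16 = −7.650 eV, so ionization (to E = 0) requires 7.650 eV.

7.650 eV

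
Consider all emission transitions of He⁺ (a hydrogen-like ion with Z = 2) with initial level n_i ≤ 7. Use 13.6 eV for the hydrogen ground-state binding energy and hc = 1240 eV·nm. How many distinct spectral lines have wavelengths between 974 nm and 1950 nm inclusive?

Enumerate all n_i → n_f pairs with 1 ≤ n_f < n_i ≤ 7 and compute λ = 1240 / [13.6·4·(1/n_f² − 1/n_i²)].
Lines falling in [974, 1950] nm: 5→4 (1013 nm), 7→5 (1163 nm), 6→5 (1865 nm).

3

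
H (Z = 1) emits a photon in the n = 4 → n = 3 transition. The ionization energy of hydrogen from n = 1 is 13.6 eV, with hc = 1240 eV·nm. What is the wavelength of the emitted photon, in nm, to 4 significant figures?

1876 nm

ΔE = 13.60 × (1/3² − 1/4²) = 13.60 × 0.04861 = 0.6611 eV.
λ = hc/ΔE = 1240 / 0.6611 = 1876 nm.
This line belongs to the Paschen series.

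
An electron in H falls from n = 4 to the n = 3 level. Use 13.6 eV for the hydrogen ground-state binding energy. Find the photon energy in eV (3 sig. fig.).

0.661 eV

E_4 = −13.60/16 = −0.8500 eV and E_3 = −13.60/9 = −1.511 eV.
The photon energy is |E_4 − E_3| = 0.661 eV.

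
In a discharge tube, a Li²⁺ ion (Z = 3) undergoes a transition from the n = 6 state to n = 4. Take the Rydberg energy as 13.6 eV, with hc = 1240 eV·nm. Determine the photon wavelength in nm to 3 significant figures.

292 nm

For Z = 3 the level energies scale as Z², so the effective Rydberg energy is 13.6 × 9 = 122.4 eV.
ΔE = 122.4 × (1/4² − 1/6²) = 122.4 × 0.03472 = 4.250 eV.
λ = hc/ΔE = 1240 / 4.250 = 292 nm.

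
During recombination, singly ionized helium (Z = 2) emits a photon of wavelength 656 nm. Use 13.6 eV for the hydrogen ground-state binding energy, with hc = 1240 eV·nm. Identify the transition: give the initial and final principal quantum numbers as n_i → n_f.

The photon energy is ΔE = hc/λ = 1240 / 656 = 1.890 eV.
With Z = 2, ΔE = 54.40 × (1/n_f² − 1/n_i²), so 1/n_f² − 1/n_i² = 0.03475.
Trying n_f = 4 gives 1/n_i² = 0.02775, i.e. n_i ≈ 6; this pair matches.

n_i = 6, n_f = 4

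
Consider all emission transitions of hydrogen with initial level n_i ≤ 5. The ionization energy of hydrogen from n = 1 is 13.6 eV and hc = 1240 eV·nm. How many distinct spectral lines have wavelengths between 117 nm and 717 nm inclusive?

4

Enumerate all n_i → n_f pairs with 1 ≤ n_f < n_i ≤ 5 and compute λ = 1240 / [13.6·1·(1/n_f² − 1/n_i²)].
Lines falling in [117, 717] nm: 2→1 (121.6 nm), 5→2 (434.2 nm), 4→2 (486.3 nm), 3→2 (656.5 nm).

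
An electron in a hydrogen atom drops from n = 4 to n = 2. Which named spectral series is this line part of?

The series is set by the lower level: n_f = 2 is the Balmer series.

Balmer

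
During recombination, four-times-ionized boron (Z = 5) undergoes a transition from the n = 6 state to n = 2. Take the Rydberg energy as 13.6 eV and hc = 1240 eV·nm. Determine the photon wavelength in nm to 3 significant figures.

16.4 nm

For Z = 5 the level energies scale as Z², so the effective Rydberg energy is 13.6 × 25 = 340.0 eV.
ΔE = 340.0 × (1/2² − 1/6²) = 340.0 × 0.2222 = 75.56 eV.
λ = hc/ΔE = 1240 / 75.56 = 16.4 nm.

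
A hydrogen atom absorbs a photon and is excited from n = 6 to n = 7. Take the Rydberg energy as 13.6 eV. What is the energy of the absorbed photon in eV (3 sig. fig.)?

0.100 eV

E_7 = −13.60/49 = −0.2776 eV and E_6 = −13.60/36 = −0.3778 eV.
The photon energy is |E_7 − E_6| = 0.100 eV.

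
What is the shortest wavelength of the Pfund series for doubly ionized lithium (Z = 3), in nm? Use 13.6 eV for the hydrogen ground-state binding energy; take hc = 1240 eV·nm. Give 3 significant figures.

The Pfund series has lower level n_f = 5; the series limit corresponds to n_i → ∞.
ΔE_max = 13.6 × 9 / 5² = 4.896 eV.
λ_min = 1240 / 4.896 = 253 nm.

253 nm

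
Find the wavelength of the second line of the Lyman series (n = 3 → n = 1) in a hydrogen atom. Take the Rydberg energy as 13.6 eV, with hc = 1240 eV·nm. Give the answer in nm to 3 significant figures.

The Lyman series terminates on n_f = 1; the second line has n_i = 1+2 = 3.
ΔE = 13.60 × (1/1² − 1/3²) = 12.09 eV.
λ = 1240 / 12.09 = 103 nm.

103 nm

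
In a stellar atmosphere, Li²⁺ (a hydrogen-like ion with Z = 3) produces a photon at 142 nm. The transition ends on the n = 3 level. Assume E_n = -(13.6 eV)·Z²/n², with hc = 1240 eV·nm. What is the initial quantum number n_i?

n_i = 5

The photon energy is ΔE = hc/λ = 1240 / 142 = 8.732 eV.
With Z = 3, ΔE = 122.4 × (1/n_f² − 1/n_i²), so 1/n_f² − 1/n_i² = 0.07134.
With n_f = 3: 1/n_i² = 1/9 − 0.07134 = 0.03977, so n_i ≈ 5.01.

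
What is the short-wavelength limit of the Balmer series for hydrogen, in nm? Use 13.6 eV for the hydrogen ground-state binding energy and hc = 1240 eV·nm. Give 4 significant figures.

364.7 nm

The Balmer series has lower level n_f = 2; the series limit corresponds to n_i → ∞.
ΔE_max = 13.6 × 1 / 2² = 3.400 eV.
λ_min = 1240 / 3.400 = 364.7 nm.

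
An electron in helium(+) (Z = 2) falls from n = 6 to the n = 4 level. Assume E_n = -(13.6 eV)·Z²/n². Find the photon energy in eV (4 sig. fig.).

1.889 eV

The Bohr energies scale as Z², so for Z = 2: E_n = −54.40/n² eV.
E_6 = −54.40/36 = −1.511 eV and E_4 = −54.40/16 = −3.400 eV.
The photon energy is |E_6 − E_4| = 1.889 eV.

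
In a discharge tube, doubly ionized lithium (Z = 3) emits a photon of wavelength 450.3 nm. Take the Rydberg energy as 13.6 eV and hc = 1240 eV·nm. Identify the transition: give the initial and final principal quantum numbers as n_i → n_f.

n_i = 5, n_f = 4

The photon energy is ΔE = hc/λ = 1240 / 450.3 = 2.754 eV.
With Z = 3, ΔE = 122.4 × (1/n_f² − 1/n_i²), so 1/n_f² − 1/n_i² = 0.02250.
Trying n_f = 4 gives 1/n_i² = 0.04000, i.e. n_i ≈ 5; this pair matches.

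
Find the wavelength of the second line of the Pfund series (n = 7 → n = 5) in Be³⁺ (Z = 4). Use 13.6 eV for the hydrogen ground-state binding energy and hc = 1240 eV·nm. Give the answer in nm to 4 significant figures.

290.9 nm

The Pfund series terminates on n_f = 5; the second line has n_i = 5+2 = 7.
ΔE = 217.6 × (1/5² − 1/7²) = 4.263 eV.
λ = 1240 / 4.263 = 290.9 nm.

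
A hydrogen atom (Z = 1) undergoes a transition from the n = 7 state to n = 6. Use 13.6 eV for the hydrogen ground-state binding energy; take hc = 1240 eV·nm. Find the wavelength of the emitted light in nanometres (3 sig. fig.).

12400 nm

ΔE = 13.60 × (1/6² − 1/7²) = 13.60 × 0.007370 = 0.1002 eV.
λ = hc/ΔE = 1240 / 0.1002 = 12400 nm.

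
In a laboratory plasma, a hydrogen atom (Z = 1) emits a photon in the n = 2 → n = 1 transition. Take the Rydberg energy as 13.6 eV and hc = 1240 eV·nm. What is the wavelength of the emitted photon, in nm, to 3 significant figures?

ΔE = 13.60 × (1/1² − 1/2²) = 13.60 × 0.7500 = 10.20 eV.
λ = hc/ΔE = 1240 / 10.20 = 122 nm.

122 nm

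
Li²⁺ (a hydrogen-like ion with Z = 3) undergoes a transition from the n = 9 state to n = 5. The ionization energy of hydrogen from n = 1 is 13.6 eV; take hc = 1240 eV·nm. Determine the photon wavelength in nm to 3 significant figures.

366 nm

For Z = 3 the level energies scale as Z², so the effective Rydberg energy is 13.6 × 9 = 122.4 eV.
ΔE = 122.4 × (1/5² − 1/9²) = 122.4 × 0.02765 = 3.385 eV.
λ = hc/ΔE = 1240 / 3.385 = 366 nm.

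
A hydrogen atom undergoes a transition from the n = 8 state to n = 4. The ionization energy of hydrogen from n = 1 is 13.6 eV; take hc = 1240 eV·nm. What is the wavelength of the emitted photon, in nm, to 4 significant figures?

ΔE = 13.60 × (1/4² − 1/8²) = 13.60 × 0.04688 = 0.6375 eV.
λ = hc/ΔE = 1240 / 0.6375 = 1945 nm.

1945 nm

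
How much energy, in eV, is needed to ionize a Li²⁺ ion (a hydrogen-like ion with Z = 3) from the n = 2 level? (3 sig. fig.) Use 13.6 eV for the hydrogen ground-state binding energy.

30.6 eV

E_n = −13.6 Z²/n² = −122.4/n² eV for Z = 3.
E_2 = −122.4/4 = −30.6 eV, so ionization (to E = 0) requires 30.6 eV.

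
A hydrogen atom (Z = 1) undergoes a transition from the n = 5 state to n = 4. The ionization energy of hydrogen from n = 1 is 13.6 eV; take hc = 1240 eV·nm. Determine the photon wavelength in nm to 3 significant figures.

ΔE = 13.60 × (1/4² − 1/5²) = 13.60 × 0.02250 = 0.3060 eV.
λ = hc/ΔE = 1240 / 0.3060 = 4050 nm.

4050 nm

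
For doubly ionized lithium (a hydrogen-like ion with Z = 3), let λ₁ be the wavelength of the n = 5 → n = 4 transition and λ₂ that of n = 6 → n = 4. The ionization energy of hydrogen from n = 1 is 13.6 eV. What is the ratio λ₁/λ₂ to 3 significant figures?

1.54

λ ∝ 1/ΔE ∝ 1/(1/n_f² − 1/n_i²), and the Z² and hc factors cancel in the ratio.
λ₁/λ₂ = (1/4² − 1/6²)/(1/4² − 1/5²) = 0.03472/0.02250 = 1.54.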